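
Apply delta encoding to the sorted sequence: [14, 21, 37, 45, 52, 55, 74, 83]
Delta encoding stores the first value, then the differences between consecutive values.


First value: 14
Deltas:
  21 - 14 = 7
  37 - 21 = 16
  45 - 37 = 8
  52 - 45 = 7
  55 - 52 = 3
  74 - 55 = 19
  83 - 74 = 9


Delta encoded: [14, 7, 16, 8, 7, 3, 19, 9]


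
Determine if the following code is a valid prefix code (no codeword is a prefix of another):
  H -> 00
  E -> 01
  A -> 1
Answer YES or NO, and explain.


Checking each pair (does one codeword prefix another?):
  H='00' vs E='01': no prefix
  H='00' vs A='1': no prefix
  E='01' vs H='00': no prefix
  E='01' vs A='1': no prefix
  A='1' vs H='00': no prefix
  A='1' vs E='01': no prefix
No violation found over all pairs.

YES -- this is a valid prefix code. No codeword is a prefix of any other codeword.


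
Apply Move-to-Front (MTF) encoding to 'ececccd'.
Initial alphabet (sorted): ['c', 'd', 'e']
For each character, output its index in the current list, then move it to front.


MTF encoding:
'e': index 2 in ['c', 'd', 'e'] -> ['e', 'c', 'd']
'c': index 1 in ['e', 'c', 'd'] -> ['c', 'e', 'd']
'e': index 1 in ['c', 'e', 'd'] -> ['e', 'c', 'd']
'c': index 1 in ['e', 'c', 'd'] -> ['c', 'e', 'd']
'c': index 0 in ['c', 'e', 'd'] -> ['c', 'e', 'd']
'c': index 0 in ['c', 'e', 'd'] -> ['c', 'e', 'd']
'd': index 2 in ['c', 'e', 'd'] -> ['d', 'c', 'e']


Output: [2, 1, 1, 1, 0, 0, 2]


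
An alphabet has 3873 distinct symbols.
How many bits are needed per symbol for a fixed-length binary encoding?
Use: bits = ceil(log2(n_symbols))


log2(3873) = 11.9192
Bracket: 2^11 = 2048 < 3873 <= 2^12 = 4096
So ceil(log2(3873)) = 12

bits = ceil(log2(3873)) = ceil(11.9192) = 12 bits


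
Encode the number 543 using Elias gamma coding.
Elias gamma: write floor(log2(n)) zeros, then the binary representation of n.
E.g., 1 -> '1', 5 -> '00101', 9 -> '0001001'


num_bits = floor(log2(543)) + 1 = 10
leading_zeros = num_bits - 1 = 9
binary(543) = 1000011111

Elias gamma(543) = '000000000' + '1000011111' = 0000000001000011111 (19 bits)


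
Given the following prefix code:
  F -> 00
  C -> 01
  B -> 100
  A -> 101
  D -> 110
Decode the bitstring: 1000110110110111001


Decoding step by step:
Bits 100 -> B
Bits 01 -> C
Bits 101 -> A
Bits 101 -> A
Bits 101 -> A
Bits 110 -> D
Bits 01 -> C


Decoded message: BCAAADC


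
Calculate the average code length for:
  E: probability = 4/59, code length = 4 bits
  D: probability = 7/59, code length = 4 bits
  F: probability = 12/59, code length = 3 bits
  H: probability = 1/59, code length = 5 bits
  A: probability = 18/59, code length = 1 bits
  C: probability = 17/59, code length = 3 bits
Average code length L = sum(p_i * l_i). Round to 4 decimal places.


Weighted contributions p_i * l_i:
  E: (4/59) * 4 = 16/59
  D: (7/59) * 4 = 28/59
  F: (12/59) * 3 = 36/59
  H: (1/59) * 5 = 5/59
  A: (18/59) * 1 = 18/59
  C: (17/59) * 3 = 51/59
Sum = (16 + 28 + 36 + 5 + 18 + 51)/59 = 154/59

L = 154/59 = 2.6102 bits/symbol


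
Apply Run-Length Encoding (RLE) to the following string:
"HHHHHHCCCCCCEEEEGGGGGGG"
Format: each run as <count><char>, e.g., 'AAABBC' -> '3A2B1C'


Scanning runs left to right:
  i=0: run of 'H' x 6 -> '6H'
  i=6: run of 'C' x 6 -> '6C'
  i=12: run of 'E' x 4 -> '4E'
  i=16: run of 'G' x 7 -> '7G'

RLE = 6H6C4E7G


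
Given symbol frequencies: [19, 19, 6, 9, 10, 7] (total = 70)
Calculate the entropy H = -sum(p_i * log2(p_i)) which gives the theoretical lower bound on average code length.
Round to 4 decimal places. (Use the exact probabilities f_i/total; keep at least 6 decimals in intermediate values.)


Per-symbol terms -p_i * log2(p_i) with p_i = f_i/70:
  p = 19/70 = 0.271429: log2(p) = -1.881356, -p*log2(p) = 0.510654
  p = 19/70 = 0.271429: log2(p) = -1.881356, -p*log2(p) = 0.510654
  p = 6/70 = 0.085714: log2(p) = -3.544321, -p*log2(p) = 0.303799
  p = 9/70 = 0.128571: log2(p) = -2.959358, -p*log2(p) = 0.380489
  p = 10/70 = 0.142857: log2(p) = -2.807355, -p*log2(p) = 0.401051
  p = 7/70 = 0.100000: log2(p) = -3.321928, -p*log2(p) = 0.332193
H = 0.510654 + 0.510654 + 0.303799 + 0.380489 + 0.401051 + 0.332193 = 2.438840

H = 2.4388 bits/symbol


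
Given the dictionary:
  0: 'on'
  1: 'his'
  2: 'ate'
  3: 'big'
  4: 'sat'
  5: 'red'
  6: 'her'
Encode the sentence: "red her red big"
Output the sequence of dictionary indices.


Look up each word in the dictionary:
  'red' -> 5
  'her' -> 6
  'red' -> 5
  'big' -> 3

Encoded: [5, 6, 5, 3]


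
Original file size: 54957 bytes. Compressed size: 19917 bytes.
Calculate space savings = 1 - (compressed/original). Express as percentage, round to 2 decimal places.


ratio = compressed/original = 19917/54957 = 0.362411
savings = 1 - ratio = 1 - 0.362411 = 0.637589
as a percentage: 0.637589 * 100 = 63.76%

Space savings = 1 - 19917/54957 = 63.76%


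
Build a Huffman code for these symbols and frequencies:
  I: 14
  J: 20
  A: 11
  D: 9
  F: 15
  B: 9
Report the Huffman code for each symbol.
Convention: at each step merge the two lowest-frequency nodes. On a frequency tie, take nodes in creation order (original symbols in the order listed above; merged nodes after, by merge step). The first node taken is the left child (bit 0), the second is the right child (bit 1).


Huffman tree construction:
Step 1: Merge D(9) + B(9) = 18
Step 2: Merge A(11) + I(14) = 25
Step 3: Merge F(15) + (D+B)(18) = 33
Step 4: Merge J(20) + (A+I)(25) = 45
Step 5: Merge (F+(D+B))(33) + (J+(A+I))(45) = 78
Read each symbol's code off the tree from the root (left child = 0, right child = 1).

Codes:
  I: 111 (length 3)
  J: 10 (length 2)
  A: 110 (length 3)
  D: 010 (length 3)
  F: 00 (length 2)
  B: 011 (length 3)
Average code length: 199/78 = 2.5513 bits/symbol


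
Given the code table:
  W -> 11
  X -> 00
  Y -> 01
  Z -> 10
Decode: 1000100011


Decoding:
10 -> Z
00 -> X
10 -> Z
00 -> X
11 -> W


Result: ZXZXW


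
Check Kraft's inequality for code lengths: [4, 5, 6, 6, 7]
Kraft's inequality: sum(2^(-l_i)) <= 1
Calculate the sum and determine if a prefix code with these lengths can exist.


Sum = 2^(-4) + 2^(-5) + 2^(-6) + 2^(-6) + 2^(-7)
    = 0.0625 + 0.03125 + 0.015625 + 0.015625 + 0.0078125
    = 17/128 = 0.1328125
Since 0.1328125 <= 1, Kraft's inequality IS satisfied.
A prefix code with these lengths CAN exist.

Kraft sum = 0.1328125. Satisfied.


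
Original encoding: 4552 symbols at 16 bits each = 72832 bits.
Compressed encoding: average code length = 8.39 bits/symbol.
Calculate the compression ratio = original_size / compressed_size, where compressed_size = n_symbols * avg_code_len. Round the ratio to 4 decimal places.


original_size = n_symbols * orig_bits = 4552 * 16 = 72832 bits
compressed_size = n_symbols * avg_code_len = 4552 * 8.39 = 38191.28 bits
ratio = original_size / compressed_size = 72832 / 38191.28 = 1.907

Compression ratio = 1.907


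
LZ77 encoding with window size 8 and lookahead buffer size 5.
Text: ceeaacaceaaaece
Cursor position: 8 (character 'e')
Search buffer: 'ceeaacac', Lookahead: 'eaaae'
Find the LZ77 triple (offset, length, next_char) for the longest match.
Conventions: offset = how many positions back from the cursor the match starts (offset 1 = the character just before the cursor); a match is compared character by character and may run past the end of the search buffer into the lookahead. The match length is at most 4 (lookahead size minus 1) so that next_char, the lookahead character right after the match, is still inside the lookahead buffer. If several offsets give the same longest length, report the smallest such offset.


Try each offset into the search buffer:
  offset=1 (pos 7, char 'c'): match length 0
  offset=2 (pos 6, char 'a'): match length 0
  offset=3 (pos 5, char 'c'): match length 0
  offset=4 (pos 4, char 'a'): match length 0
  offset=5 (pos 3, char 'a'): match length 0
  offset=6 (pos 2, char 'e'): match length 3
  offset=7 (pos 1, char 'e'): match length 1
  offset=8 (pos 0, char 'c'): match length 0
Longest match has length 3 at offset 6.
next_char = character at position 8 + 3 = 11 -> 'a'

Best match: offset=6, length=3 (matching 'eaa' starting at position 2)
LZ77 triple: (6, 3, 'a')


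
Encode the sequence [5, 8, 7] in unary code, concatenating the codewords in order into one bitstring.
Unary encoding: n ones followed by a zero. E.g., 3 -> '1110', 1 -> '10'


Encode each number as n ones followed by a terminating 0:
  5 -> 111110 (6 bits)
  8 -> 111111110 (9 bits)
  7 -> 11111110 (8 bits)
Total length = 6 + 9 + 8 = 23 bits.

Unary([5, 8, 7]) = 11111011111111011111110 (23 bits)


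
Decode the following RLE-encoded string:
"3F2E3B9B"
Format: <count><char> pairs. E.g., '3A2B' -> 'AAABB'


Expanding each <count><char> pair:
  3F -> 'FFF'
  2E -> 'EE'
  3B -> 'BBB'
  9B -> 'BBBBBBBBB'

Decoded = FFFEEBBBBBBBBBBBB


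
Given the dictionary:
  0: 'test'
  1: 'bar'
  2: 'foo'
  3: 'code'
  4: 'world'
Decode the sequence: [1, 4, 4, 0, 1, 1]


Look up each index in the dictionary:
  1 -> 'bar'
  4 -> 'world'
  4 -> 'world'
  0 -> 'test'
  1 -> 'bar'
  1 -> 'bar'

Decoded: "bar world world test bar bar"


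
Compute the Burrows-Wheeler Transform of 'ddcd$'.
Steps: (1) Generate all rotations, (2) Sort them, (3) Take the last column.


Rotations (sorted):
  0: $ddcd -> last char: d
  1: cd$dd -> last char: d
  2: d$ddc -> last char: c
  3: dcd$d -> last char: d
  4: ddcd$ -> last char: $


BWT = ddcd$


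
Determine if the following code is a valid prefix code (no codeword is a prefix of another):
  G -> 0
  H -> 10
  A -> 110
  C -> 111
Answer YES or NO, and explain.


Checking each pair (does one codeword prefix another?):
  G='0' vs H='10': no prefix
  G='0' vs A='110': no prefix
  G='0' vs C='111': no prefix
  H='10' vs G='0': no prefix
  H='10' vs A='110': no prefix
  H='10' vs C='111': no prefix
  A='110' vs G='0': no prefix
  A='110' vs H='10': no prefix
  A='110' vs C='111': no prefix
  C='111' vs G='0': no prefix
  C='111' vs H='10': no prefix
  C='111' vs A='110': no prefix
No violation found over all pairs.

YES -- this is a valid prefix code. No codeword is a prefix of any other codeword.


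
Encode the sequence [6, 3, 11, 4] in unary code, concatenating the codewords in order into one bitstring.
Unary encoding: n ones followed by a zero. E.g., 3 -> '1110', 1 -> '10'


Encode each number as n ones followed by a terminating 0:
  6 -> 1111110 (7 bits)
  3 -> 1110 (4 bits)
  11 -> 111111111110 (12 bits)
  4 -> 11110 (5 bits)
Total length = 7 + 4 + 12 + 5 = 28 bits.

Unary([6, 3, 11, 4]) = 1111110111011111111111011110 (28 bits)


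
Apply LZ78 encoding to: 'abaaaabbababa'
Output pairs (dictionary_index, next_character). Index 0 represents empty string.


LZ78 encoding steps:
Dictionary: {0: ''}
Step 1: w='' (idx 0), next='a' -> output (0, 'a'), add 'a' as idx 1
Step 2: w='' (idx 0), next='b' -> output (0, 'b'), add 'b' as idx 2
Step 3: w='a' (idx 1), next='a' -> output (1, 'a'), add 'aa' as idx 3
Step 4: w='aa' (idx 3), next='b' -> output (3, 'b'), add 'aab' as idx 4
Step 5: w='b' (idx 2), next='a' -> output (2, 'a'), add 'ba' as idx 5
Step 6: w='ba' (idx 5), next='b' -> output (5, 'b'), add 'bab' as idx 6
Step 7: w='a' (idx 1), end of input -> output (1, '')


Encoded: [(0, 'a'), (0, 'b'), (1, 'a'), (3, 'b'), (2, 'a'), (5, 'b'), (1, '')]


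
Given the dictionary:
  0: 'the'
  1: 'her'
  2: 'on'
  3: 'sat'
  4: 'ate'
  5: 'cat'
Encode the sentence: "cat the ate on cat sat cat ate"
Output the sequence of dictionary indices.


Look up each word in the dictionary:
  'cat' -> 5
  'the' -> 0
  'ate' -> 4
  'on' -> 2
  'cat' -> 5
  'sat' -> 3
  'cat' -> 5
  'ate' -> 4

Encoded: [5, 0, 4, 2, 5, 3, 5, 4]


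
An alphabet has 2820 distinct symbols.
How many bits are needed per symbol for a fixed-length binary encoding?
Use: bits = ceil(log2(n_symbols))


log2(2820) = 11.4615
Bracket: 2^11 = 2048 < 2820 <= 2^12 = 4096
So ceil(log2(2820)) = 12

bits = ceil(log2(2820)) = ceil(11.4615) = 12 bits


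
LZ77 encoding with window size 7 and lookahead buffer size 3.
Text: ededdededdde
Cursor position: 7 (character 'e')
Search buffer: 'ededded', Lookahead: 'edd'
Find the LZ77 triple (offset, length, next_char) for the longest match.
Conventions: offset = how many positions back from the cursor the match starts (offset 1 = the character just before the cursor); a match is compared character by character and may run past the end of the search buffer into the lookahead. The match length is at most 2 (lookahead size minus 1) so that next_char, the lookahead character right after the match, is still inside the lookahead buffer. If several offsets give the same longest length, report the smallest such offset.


Try each offset into the search buffer:
  offset=1 (pos 6, char 'd'): match length 0
  offset=2 (pos 5, char 'e'): match length 2
  offset=3 (pos 4, char 'd'): match length 0
  offset=4 (pos 3, char 'd'): match length 0
  offset=5 (pos 2, char 'e'): match length 2
  offset=6 (pos 1, char 'd'): match length 0
  offset=7 (pos 0, char 'e'): match length 2
Longest match has length 2, found at offsets 2, 5, 7; take the smallest, offset 2.
next_char = character at position 7 + 2 = 9 -> 'd'

Best match: offset=2, length=2 (matching 'ed' starting at position 5)
LZ77 triple: (2, 2, 'd')


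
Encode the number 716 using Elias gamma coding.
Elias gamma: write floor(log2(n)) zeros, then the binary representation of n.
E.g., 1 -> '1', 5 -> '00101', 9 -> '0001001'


num_bits = floor(log2(716)) + 1 = 10
leading_zeros = num_bits - 1 = 9
binary(716) = 1011001100

Elias gamma(716) = '000000000' + '1011001100' = 0000000001011001100 (19 bits)


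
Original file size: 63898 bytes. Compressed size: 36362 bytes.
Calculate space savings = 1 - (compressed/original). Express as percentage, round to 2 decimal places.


ratio = compressed/original = 36362/63898 = 0.569063
savings = 1 - ratio = 1 - 0.569063 = 0.430937
as a percentage: 0.430937 * 100 = 43.09%

Space savings = 1 - 36362/63898 = 43.09%


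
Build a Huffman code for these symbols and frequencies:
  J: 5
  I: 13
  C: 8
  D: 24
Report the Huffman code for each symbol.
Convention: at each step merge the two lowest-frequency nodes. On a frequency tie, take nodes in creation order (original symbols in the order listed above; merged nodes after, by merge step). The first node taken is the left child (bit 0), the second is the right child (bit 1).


Huffman tree construction:
Step 1: Merge J(5) + C(8) = 13
Step 2: Merge I(13) + (J+C)(13) = 26
Step 3: Merge D(24) + (I+(J+C))(26) = 50
Read each symbol's code off the tree from the root (left child = 0, right child = 1).

Codes:
  J: 110 (length 3)
  I: 10 (length 2)
  C: 111 (length 3)
  D: 0 (length 1)
Average code length: 89/50 = 1.7800 bits/symbol


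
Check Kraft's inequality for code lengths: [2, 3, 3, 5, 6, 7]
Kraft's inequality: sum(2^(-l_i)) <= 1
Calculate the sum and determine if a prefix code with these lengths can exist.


Sum = 2^(-2) + 2^(-3) + 2^(-3) + 2^(-5) + 2^(-6) + 2^(-7)
    = 0.25 + 0.125 + 0.125 + 0.03125 + 0.015625 + 0.0078125
    = 71/128 = 0.5546875
Since 0.5546875 <= 1, Kraft's inequality IS satisfied.
A prefix code with these lengths CAN exist.

Kraft sum = 0.5546875. Satisfied.


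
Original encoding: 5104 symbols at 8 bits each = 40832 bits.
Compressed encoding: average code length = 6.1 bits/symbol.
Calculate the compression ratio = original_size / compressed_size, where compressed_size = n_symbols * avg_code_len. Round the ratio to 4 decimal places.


original_size = n_symbols * orig_bits = 5104 * 8 = 40832 bits
compressed_size = n_symbols * avg_code_len = 5104 * 6.1 = 31134.4 bits
ratio = original_size / compressed_size = 40832 / 31134.4 = 1.3115

Compression ratio = 1.3115


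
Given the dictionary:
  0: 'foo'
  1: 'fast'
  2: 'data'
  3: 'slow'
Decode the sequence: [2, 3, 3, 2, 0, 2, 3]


Look up each index in the dictionary:
  2 -> 'data'
  3 -> 'slow'
  3 -> 'slow'
  2 -> 'data'
  0 -> 'foo'
  2 -> 'data'
  3 -> 'slow'

Decoded: "data slow slow data foo data slow"


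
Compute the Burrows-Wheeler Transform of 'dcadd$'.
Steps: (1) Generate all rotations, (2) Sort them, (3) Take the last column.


Rotations (sorted):
  0: $dcadd -> last char: d
  1: add$dc -> last char: c
  2: cadd$d -> last char: d
  3: d$dcad -> last char: d
  4: dcadd$ -> last char: $
  5: dd$dca -> last char: a


BWT = dcdd$a


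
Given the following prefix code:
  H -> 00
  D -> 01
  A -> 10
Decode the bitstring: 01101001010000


Decoding step by step:
Bits 01 -> D
Bits 10 -> A
Bits 10 -> A
Bits 01 -> D
Bits 01 -> D
Bits 00 -> H
Bits 00 -> H


Decoded message: DAADDHH


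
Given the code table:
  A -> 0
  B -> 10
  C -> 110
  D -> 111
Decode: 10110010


Decoding:
10 -> B
110 -> C
0 -> A
10 -> B


Result: BCAB


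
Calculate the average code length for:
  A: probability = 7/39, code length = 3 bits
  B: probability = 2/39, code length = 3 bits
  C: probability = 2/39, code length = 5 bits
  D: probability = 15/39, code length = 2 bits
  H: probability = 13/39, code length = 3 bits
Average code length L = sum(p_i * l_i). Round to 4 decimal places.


Weighted contributions p_i * l_i:
  A: (7/39) * 3 = 21/39
  B: (2/39) * 3 = 6/39
  C: (2/39) * 5 = 10/39
  D: (15/39) * 2 = 30/39
  H: (13/39) * 3 = 39/39
Sum = (21 + 6 + 10 + 30 + 39)/39 = 106/39

L = 106/39 = 2.7179 bits/symbol


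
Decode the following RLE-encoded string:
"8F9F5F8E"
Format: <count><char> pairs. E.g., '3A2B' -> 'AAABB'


Expanding each <count><char> pair:
  8F -> 'FFFFFFFF'
  9F -> 'FFFFFFFFF'
  5F -> 'FFFFF'
  8E -> 'EEEEEEEE'

Decoded = FFFFFFFFFFFFFFFFFFFFFFEEEEEEEE


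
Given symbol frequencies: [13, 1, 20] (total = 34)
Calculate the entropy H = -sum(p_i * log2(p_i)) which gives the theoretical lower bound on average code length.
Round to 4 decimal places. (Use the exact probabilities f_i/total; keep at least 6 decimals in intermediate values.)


Per-symbol terms -p_i * log2(p_i) with p_i = f_i/34:
  p = 13/34 = 0.382353: log2(p) = -1.387023, -p*log2(p) = 0.530332
  p = 1/34 = 0.029412: log2(p) = -5.087463, -p*log2(p) = 0.149631
  p = 20/34 = 0.588235: log2(p) = -0.765535, -p*log2(p) = 0.450315
H = 0.530332 + 0.149631 + 0.450315 = 1.130278

H = 1.1303 bits/symbol


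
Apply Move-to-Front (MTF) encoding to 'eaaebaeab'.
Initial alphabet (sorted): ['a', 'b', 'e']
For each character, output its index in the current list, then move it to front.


MTF encoding:
'e': index 2 in ['a', 'b', 'e'] -> ['e', 'a', 'b']
'a': index 1 in ['e', 'a', 'b'] -> ['a', 'e', 'b']
'a': index 0 in ['a', 'e', 'b'] -> ['a', 'e', 'b']
'e': index 1 in ['a', 'e', 'b'] -> ['e', 'a', 'b']
'b': index 2 in ['e', 'a', 'b'] -> ['b', 'e', 'a']
'a': index 2 in ['b', 'e', 'a'] -> ['a', 'b', 'e']
'e': index 2 in ['a', 'b', 'e'] -> ['e', 'a', 'b']
'a': index 1 in ['e', 'a', 'b'] -> ['a', 'e', 'b']
'b': index 2 in ['a', 'e', 'b'] -> ['b', 'a', 'e']


Output: [2, 1, 0, 1, 2, 2, 2, 1, 2]


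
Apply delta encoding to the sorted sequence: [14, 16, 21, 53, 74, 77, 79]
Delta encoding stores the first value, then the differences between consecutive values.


First value: 14
Deltas:
  16 - 14 = 2
  21 - 16 = 5
  53 - 21 = 32
  74 - 53 = 21
  77 - 74 = 3
  79 - 77 = 2


Delta encoded: [14, 2, 5, 32, 21, 3, 2]


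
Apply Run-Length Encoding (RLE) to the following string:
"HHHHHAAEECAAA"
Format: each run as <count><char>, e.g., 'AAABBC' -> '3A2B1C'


Scanning runs left to right:
  i=0: run of 'H' x 5 -> '5H'
  i=5: run of 'A' x 2 -> '2A'
  i=7: run of 'E' x 2 -> '2E'
  i=9: run of 'C' x 1 -> '1C'
  i=10: run of 'A' x 3 -> '3A'

RLE = 5H2A2E1C3A


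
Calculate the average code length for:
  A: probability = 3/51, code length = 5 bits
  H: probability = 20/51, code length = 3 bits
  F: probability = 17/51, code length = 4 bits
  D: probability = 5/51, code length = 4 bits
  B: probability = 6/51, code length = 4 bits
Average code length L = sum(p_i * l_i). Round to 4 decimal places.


Weighted contributions p_i * l_i:
  A: (3/51) * 5 = 15/51
  H: (20/51) * 3 = 60/51
  F: (17/51) * 4 = 68/51
  D: (5/51) * 4 = 20/51
  B: (6/51) * 4 = 24/51
Sum = (15 + 60 + 68 + 20 + 24)/51 = 187/51

L = 187/51 = 3.6667 bits/symbol


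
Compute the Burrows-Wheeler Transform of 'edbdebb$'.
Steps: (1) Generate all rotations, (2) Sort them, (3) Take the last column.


Rotations (sorted):
  0: $edbdebb -> last char: b
  1: b$edbdeb -> last char: b
  2: bb$edbde -> last char: e
  3: bdebb$ed -> last char: d
  4: dbdebb$e -> last char: e
  5: debb$edb -> last char: b
  6: ebb$edbd -> last char: d
  7: edbdebb$ -> last char: $


BWT = bbedebd$


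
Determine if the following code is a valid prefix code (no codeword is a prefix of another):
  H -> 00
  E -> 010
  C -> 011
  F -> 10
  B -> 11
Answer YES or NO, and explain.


Checking each pair (does one codeword prefix another?):
  H='00' vs E='010': no prefix
  H='00' vs C='011': no prefix
  H='00' vs F='10': no prefix
  H='00' vs B='11': no prefix
  E='010' vs H='00': no prefix
  E='010' vs C='011': no prefix
  E='010' vs F='10': no prefix
  E='010' vs B='11': no prefix
  C='011' vs H='00': no prefix
  C='011' vs E='010': no prefix
  C='011' vs F='10': no prefix
  C='011' vs B='11': no prefix
  F='10' vs H='00': no prefix
  F='10' vs E='010': no prefix
  F='10' vs C='011': no prefix
  F='10' vs B='11': no prefix
  B='11' vs H='00': no prefix
  B='11' vs E='010': no prefix
  B='11' vs C='011': no prefix
  B='11' vs F='10': no prefix
No violation found over all pairs.

YES -- this is a valid prefix code. No codeword is a prefix of any other codeword.


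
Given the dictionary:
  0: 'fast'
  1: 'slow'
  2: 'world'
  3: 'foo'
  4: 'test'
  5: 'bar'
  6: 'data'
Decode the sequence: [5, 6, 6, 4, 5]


Look up each index in the dictionary:
  5 -> 'bar'
  6 -> 'data'
  6 -> 'data'
  4 -> 'test'
  5 -> 'bar'

Decoded: "bar data data test bar"


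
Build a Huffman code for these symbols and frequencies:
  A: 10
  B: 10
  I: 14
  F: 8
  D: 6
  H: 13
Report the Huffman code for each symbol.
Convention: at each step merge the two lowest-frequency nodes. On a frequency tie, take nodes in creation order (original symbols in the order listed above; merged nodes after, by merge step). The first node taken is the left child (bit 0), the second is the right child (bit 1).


Huffman tree construction:
Step 1: Merge D(6) + F(8) = 14
Step 2: Merge A(10) + B(10) = 20
Step 3: Merge H(13) + I(14) = 27
Step 4: Merge (D+F)(14) + (A+B)(20) = 34
Step 5: Merge (H+I)(27) + ((D+F)+(A+B))(34) = 61
Read each symbol's code off the tree from the root (left child = 0, right child = 1).

Codes:
  A: 110 (length 3)
  B: 111 (length 3)
  I: 01 (length 2)
  F: 101 (length 3)
  D: 100 (length 3)
  H: 00 (length 2)
Average code length: 156/61 = 2.5574 bits/symbol


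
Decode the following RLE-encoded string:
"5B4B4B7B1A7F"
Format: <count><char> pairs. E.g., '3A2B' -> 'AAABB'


Expanding each <count><char> pair:
  5B -> 'BBBBB'
  4B -> 'BBBB'
  4B -> 'BBBB'
  7B -> 'BBBBBBB'
  1A -> 'A'
  7F -> 'FFFFFFF'

Decoded = BBBBBBBBBBBBBBBBBBBBAFFFFFFF


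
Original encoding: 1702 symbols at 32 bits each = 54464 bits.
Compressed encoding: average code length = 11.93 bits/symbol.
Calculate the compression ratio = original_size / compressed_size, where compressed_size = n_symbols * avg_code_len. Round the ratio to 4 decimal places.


original_size = n_symbols * orig_bits = 1702 * 32 = 54464 bits
compressed_size = n_symbols * avg_code_len = 1702 * 11.93 = 20304.86 bits
ratio = original_size / compressed_size = 54464 / 20304.86 = 2.6823

Compression ratio = 2.6823


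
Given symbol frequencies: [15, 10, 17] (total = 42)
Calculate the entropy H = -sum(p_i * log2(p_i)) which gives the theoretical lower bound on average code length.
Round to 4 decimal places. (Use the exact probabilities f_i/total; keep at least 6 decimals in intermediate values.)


Per-symbol terms -p_i * log2(p_i) with p_i = f_i/42:
  p = 15/42 = 0.357143: log2(p) = -1.485427, -p*log2(p) = 0.530510
  p = 10/42 = 0.238095: log2(p) = -2.070389, -p*log2(p) = 0.492950
  p = 17/42 = 0.404762: log2(p) = -1.304855, -p*log2(p) = 0.528155
H = 0.530510 + 0.492950 + 0.528155 = 1.551615

H = 1.5516 bits/symbol


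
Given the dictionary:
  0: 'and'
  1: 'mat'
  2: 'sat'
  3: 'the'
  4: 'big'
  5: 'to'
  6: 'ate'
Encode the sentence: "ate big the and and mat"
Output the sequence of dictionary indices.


Look up each word in the dictionary:
  'ate' -> 6
  'big' -> 4
  'the' -> 3
  'and' -> 0
  'and' -> 0
  'mat' -> 1

Encoded: [6, 4, 3, 0, 0, 1]


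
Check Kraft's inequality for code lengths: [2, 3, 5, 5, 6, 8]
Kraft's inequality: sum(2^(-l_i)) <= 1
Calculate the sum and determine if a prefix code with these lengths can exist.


Sum = 2^(-2) + 2^(-3) + 2^(-5) + 2^(-5) + 2^(-6) + 2^(-8)
    = 0.25 + 0.125 + 0.03125 + 0.03125 + 0.015625 + 0.00390625
    = 117/256 = 0.45703125
Since 0.45703125 <= 1, Kraft's inequality IS satisfied.
A prefix code with these lengths CAN exist.

Kraft sum = 0.45703125. Satisfied.


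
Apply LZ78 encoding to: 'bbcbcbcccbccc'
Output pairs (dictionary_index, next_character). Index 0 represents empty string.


LZ78 encoding steps:
Dictionary: {0: ''}
Step 1: w='' (idx 0), next='b' -> output (0, 'b'), add 'b' as idx 1
Step 2: w='b' (idx 1), next='c' -> output (1, 'c'), add 'bc' as idx 2
Step 3: w='bc' (idx 2), next='b' -> output (2, 'b'), add 'bcb' as idx 3
Step 4: w='' (idx 0), next='c' -> output (0, 'c'), add 'c' as idx 4
Step 5: w='c' (idx 4), next='c' -> output (4, 'c'), add 'cc' as idx 5
Step 6: w='bc' (idx 2), next='c' -> output (2, 'c'), add 'bcc' as idx 6
Step 7: w='c' (idx 4), end of input -> output (4, '')


Encoded: [(0, 'b'), (1, 'c'), (2, 'b'), (0, 'c'), (4, 'c'), (2, 'c'), (4, '')]


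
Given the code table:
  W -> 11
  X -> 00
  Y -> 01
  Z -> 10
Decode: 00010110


Decoding:
00 -> X
01 -> Y
01 -> Y
10 -> Z


Result: XYYZ


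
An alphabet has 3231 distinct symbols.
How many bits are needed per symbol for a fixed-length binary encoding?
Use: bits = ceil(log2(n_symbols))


log2(3231) = 11.6578
Bracket: 2^11 = 2048 < 3231 <= 2^12 = 4096
So ceil(log2(3231)) = 12

bits = ceil(log2(3231)) = ceil(11.6578) = 12 bits


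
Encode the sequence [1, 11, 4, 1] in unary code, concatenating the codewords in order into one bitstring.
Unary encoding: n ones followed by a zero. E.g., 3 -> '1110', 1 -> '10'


Encode each number as n ones followed by a terminating 0:
  1 -> 10 (2 bits)
  11 -> 111111111110 (12 bits)
  4 -> 11110 (5 bits)
  1 -> 10 (2 bits)
Total length = 2 + 12 + 5 + 2 = 21 bits.

Unary([1, 11, 4, 1]) = 101111111111101111010 (21 bits)


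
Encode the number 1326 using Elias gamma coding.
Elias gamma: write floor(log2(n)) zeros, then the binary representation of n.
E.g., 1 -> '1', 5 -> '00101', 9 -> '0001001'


num_bits = floor(log2(1326)) + 1 = 11
leading_zeros = num_bits - 1 = 10
binary(1326) = 10100101110

Elias gamma(1326) = '0000000000' + '10100101110' = 000000000010100101110 (21 bits)


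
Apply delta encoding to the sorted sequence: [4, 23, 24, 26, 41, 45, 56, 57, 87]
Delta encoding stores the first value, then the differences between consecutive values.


First value: 4
Deltas:
  23 - 4 = 19
  24 - 23 = 1
  26 - 24 = 2
  41 - 26 = 15
  45 - 41 = 4
  56 - 45 = 11
  57 - 56 = 1
  87 - 57 = 30


Delta encoded: [4, 19, 1, 2, 15, 4, 11, 1, 30]


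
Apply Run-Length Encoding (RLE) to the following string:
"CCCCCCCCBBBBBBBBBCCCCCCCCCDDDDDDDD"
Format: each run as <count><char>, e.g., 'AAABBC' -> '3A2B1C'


Scanning runs left to right:
  i=0: run of 'C' x 8 -> '8C'
  i=8: run of 'B' x 9 -> '9B'
  i=17: run of 'C' x 9 -> '9C'
  i=26: run of 'D' x 8 -> '8D'

RLE = 8C9B9C8D


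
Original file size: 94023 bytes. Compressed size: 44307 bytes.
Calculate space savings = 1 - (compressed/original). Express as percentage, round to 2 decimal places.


ratio = compressed/original = 44307/94023 = 0.471236
savings = 1 - ratio = 1 - 0.471236 = 0.528764
as a percentage: 0.528764 * 100 = 52.88%

Space savings = 1 - 44307/94023 = 52.88%


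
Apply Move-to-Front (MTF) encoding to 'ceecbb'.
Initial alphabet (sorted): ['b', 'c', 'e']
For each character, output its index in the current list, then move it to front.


MTF encoding:
'c': index 1 in ['b', 'c', 'e'] -> ['c', 'b', 'e']
'e': index 2 in ['c', 'b', 'e'] -> ['e', 'c', 'b']
'e': index 0 in ['e', 'c', 'b'] -> ['e', 'c', 'b']
'c': index 1 in ['e', 'c', 'b'] -> ['c', 'e', 'b']
'b': index 2 in ['c', 'e', 'b'] -> ['b', 'c', 'e']
'b': index 0 in ['b', 'c', 'e'] -> ['b', 'c', 'e']


Output: [1, 2, 0, 1, 2, 0]


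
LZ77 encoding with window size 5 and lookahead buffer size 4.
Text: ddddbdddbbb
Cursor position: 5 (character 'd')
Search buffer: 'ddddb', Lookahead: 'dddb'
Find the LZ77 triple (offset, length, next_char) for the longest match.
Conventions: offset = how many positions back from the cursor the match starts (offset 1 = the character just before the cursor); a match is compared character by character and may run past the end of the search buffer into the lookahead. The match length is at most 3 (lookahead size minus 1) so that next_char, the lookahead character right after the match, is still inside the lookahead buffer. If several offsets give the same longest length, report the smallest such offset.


Try each offset into the search buffer:
  offset=1 (pos 4, char 'b'): match length 0
  offset=2 (pos 3, char 'd'): match length 1
  offset=3 (pos 2, char 'd'): match length 2
  offset=4 (pos 1, char 'd'): match length 3
  offset=5 (pos 0, char 'd'): match length 3
Longest match has length 3, found at offsets 4, 5; take the smallest, offset 4.
next_char = character at position 5 + 3 = 8 -> 'b'

Best match: offset=4, length=3 (matching 'ddd' starting at position 1)
LZ77 triple: (4, 3, 'b')


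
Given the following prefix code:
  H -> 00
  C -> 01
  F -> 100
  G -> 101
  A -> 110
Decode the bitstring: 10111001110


Decoding step by step:
Bits 101 -> G
Bits 110 -> A
Bits 01 -> C
Bits 110 -> A


Decoded message: GACA


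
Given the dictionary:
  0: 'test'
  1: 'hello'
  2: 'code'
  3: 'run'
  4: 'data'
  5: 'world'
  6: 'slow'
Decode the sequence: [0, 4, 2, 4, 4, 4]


Look up each index in the dictionary:
  0 -> 'test'
  4 -> 'data'
  2 -> 'code'
  4 -> 'data'
  4 -> 'data'
  4 -> 'data'

Decoded: "test data code data data data"


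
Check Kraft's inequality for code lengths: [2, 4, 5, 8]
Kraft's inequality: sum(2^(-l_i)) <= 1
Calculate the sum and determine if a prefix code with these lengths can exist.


Sum = 2^(-2) + 2^(-4) + 2^(-5) + 2^(-8)
    = 0.25 + 0.0625 + 0.03125 + 0.00390625
    = 89/256 = 0.34765625
Since 0.34765625 <= 1, Kraft's inequality IS satisfied.
A prefix code with these lengths CAN exist.

Kraft sum = 0.34765625. Satisfied.


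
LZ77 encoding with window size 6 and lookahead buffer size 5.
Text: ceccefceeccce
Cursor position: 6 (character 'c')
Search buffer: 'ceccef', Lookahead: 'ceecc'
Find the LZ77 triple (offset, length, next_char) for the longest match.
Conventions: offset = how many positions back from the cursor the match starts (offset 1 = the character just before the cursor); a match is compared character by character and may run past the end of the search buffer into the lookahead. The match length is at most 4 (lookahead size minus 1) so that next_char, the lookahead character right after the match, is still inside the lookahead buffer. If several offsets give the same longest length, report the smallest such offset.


Try each offset into the search buffer:
  offset=1 (pos 5, char 'f'): match length 0
  offset=2 (pos 4, char 'e'): match length 0
  offset=3 (pos 3, char 'c'): match length 2
  offset=4 (pos 2, char 'c'): match length 1
  offset=5 (pos 1, char 'e'): match length 0
  offset=6 (pos 0, char 'c'): match length 2
Longest match has length 2, found at offsets 3, 6; take the smallest, offset 3.
next_char = character at position 6 + 2 = 8 -> 'e'

Best match: offset=3, length=2 (matching 'ce' starting at position 3)
LZ77 triple: (3, 2, 'e')


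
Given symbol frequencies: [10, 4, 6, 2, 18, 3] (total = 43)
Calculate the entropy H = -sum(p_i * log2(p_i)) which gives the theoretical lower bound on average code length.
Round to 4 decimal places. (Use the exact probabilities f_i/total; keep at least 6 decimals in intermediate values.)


Per-symbol terms -p_i * log2(p_i) with p_i = f_i/43:
  p = 10/43 = 0.232558: log2(p) = -2.104337, -p*log2(p) = 0.489381
  p = 4/43 = 0.093023: log2(p) = -3.426265, -p*log2(p) = 0.318722
  p = 6/43 = 0.139535: log2(p) = -2.841302, -p*log2(p) = 0.396461
  p = 2/43 = 0.046512: log2(p) = -4.426265, -p*log2(p) = 0.205873
  p = 18/43 = 0.418605: log2(p) = -1.256340, -p*log2(p) = 0.525910
  p = 3/43 = 0.069767: log2(p) = -3.841302, -p*log2(p) = 0.267998
H = 0.489381 + 0.318722 + 0.396461 + 0.205873 + 0.525910 + 0.267998 = 2.204345

H = 2.2043 bits/symbol


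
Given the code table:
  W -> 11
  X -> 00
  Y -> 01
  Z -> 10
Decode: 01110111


Decoding:
01 -> Y
11 -> W
01 -> Y
11 -> W


Result: YWYW


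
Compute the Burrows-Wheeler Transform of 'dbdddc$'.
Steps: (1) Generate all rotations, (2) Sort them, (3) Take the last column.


Rotations (sorted):
  0: $dbdddc -> last char: c
  1: bdddc$d -> last char: d
  2: c$dbddd -> last char: d
  3: dbdddc$ -> last char: $
  4: dc$dbdd -> last char: d
  5: ddc$dbd -> last char: d
  6: dddc$db -> last char: b


BWT = cdd$ddb


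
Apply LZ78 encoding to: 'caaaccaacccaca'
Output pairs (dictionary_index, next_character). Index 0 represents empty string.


LZ78 encoding steps:
Dictionary: {0: ''}
Step 1: w='' (idx 0), next='c' -> output (0, 'c'), add 'c' as idx 1
Step 2: w='' (idx 0), next='a' -> output (0, 'a'), add 'a' as idx 2
Step 3: w='a' (idx 2), next='a' -> output (2, 'a'), add 'aa' as idx 3
Step 4: w='c' (idx 1), next='c' -> output (1, 'c'), add 'cc' as idx 4
Step 5: w='aa' (idx 3), next='c' -> output (3, 'c'), add 'aac' as idx 5
Step 6: w='cc' (idx 4), next='a' -> output (4, 'a'), add 'cca' as idx 6
Step 7: w='c' (idx 1), next='a' -> output (1, 'a'), add 'ca' as idx 7


Encoded: [(0, 'c'), (0, 'a'), (2, 'a'), (1, 'c'), (3, 'c'), (4, 'a'), (1, 'a')]


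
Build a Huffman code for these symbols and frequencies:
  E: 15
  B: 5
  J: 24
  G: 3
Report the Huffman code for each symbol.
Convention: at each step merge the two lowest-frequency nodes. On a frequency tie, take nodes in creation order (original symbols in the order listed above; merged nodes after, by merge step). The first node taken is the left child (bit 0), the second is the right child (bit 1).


Huffman tree construction:
Step 1: Merge G(3) + B(5) = 8
Step 2: Merge (G+B)(8) + E(15) = 23
Step 3: Merge ((G+B)+E)(23) + J(24) = 47
Read each symbol's code off the tree from the root (left child = 0, right child = 1).

Codes:
  E: 01 (length 2)
  B: 001 (length 3)
  J: 1 (length 1)
  G: 000 (length 3)
Average code length: 78/47 = 1.6596 bits/symbol


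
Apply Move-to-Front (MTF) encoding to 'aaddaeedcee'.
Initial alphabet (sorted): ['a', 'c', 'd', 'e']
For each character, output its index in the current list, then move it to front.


MTF encoding:
'a': index 0 in ['a', 'c', 'd', 'e'] -> ['a', 'c', 'd', 'e']
'a': index 0 in ['a', 'c', 'd', 'e'] -> ['a', 'c', 'd', 'e']
'd': index 2 in ['a', 'c', 'd', 'e'] -> ['d', 'a', 'c', 'e']
'd': index 0 in ['d', 'a', 'c', 'e'] -> ['d', 'a', 'c', 'e']
'a': index 1 in ['d', 'a', 'c', 'e'] -> ['a', 'd', 'c', 'e']
'e': index 3 in ['a', 'd', 'c', 'e'] -> ['e', 'a', 'd', 'c']
'e': index 0 in ['e', 'a', 'd', 'c'] -> ['e', 'a', 'd', 'c']
'd': index 2 in ['e', 'a', 'd', 'c'] -> ['d', 'e', 'a', 'c']
'c': index 3 in ['d', 'e', 'a', 'c'] -> ['c', 'd', 'e', 'a']
'e': index 2 in ['c', 'd', 'e', 'a'] -> ['e', 'c', 'd', 'a']
'e': index 0 in ['e', 'c', 'd', 'a'] -> ['e', 'c', 'd', 'a']


Output: [0, 0, 2, 0, 1, 3, 0, 2, 3, 2, 0]


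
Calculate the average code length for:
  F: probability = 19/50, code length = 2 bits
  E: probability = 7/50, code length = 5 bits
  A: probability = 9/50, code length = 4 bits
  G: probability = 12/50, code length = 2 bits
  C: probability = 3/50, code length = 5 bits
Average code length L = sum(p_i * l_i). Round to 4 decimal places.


Weighted contributions p_i * l_i:
  F: (19/50) * 2 = 38/50
  E: (7/50) * 5 = 35/50
  A: (9/50) * 4 = 36/50
  G: (12/50) * 2 = 24/50
  C: (3/50) * 5 = 15/50
Sum = (38 + 35 + 36 + 24 + 15)/50 = 148/50

L = 148/50 = 2.9600 bits/symbol


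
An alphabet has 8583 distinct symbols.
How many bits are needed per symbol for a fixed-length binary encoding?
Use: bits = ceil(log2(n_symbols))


log2(8583) = 13.0673
Bracket: 2^13 = 8192 < 8583 <= 2^14 = 16384
So ceil(log2(8583)) = 14

bits = ceil(log2(8583)) = ceil(13.0673) = 14 bits


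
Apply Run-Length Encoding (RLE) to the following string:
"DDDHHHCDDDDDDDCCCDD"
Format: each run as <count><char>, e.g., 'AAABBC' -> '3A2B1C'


Scanning runs left to right:
  i=0: run of 'D' x 3 -> '3D'
  i=3: run of 'H' x 3 -> '3H'
  i=6: run of 'C' x 1 -> '1C'
  i=7: run of 'D' x 7 -> '7D'
  i=14: run of 'C' x 3 -> '3C'
  i=17: run of 'D' x 2 -> '2D'

RLE = 3D3H1C7D3C2D


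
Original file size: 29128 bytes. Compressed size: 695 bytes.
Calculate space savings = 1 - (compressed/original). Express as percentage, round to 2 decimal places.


ratio = compressed/original = 695/29128 = 0.02386
savings = 1 - ratio = 1 - 0.02386 = 0.97614
as a percentage: 0.97614 * 100 = 97.61%

Space savings = 1 - 695/29128 = 97.61%


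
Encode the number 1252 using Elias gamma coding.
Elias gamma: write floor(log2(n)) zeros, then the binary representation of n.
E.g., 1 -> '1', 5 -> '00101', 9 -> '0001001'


num_bits = floor(log2(1252)) + 1 = 11
leading_zeros = num_bits - 1 = 10
binary(1252) = 10011100100

Elias gamma(1252) = '0000000000' + '10011100100' = 000000000010011100100 (21 bits)


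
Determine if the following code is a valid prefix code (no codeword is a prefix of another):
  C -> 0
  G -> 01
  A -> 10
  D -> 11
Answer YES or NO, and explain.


Checking each pair (does one codeword prefix another?):
  C='0' vs G='01': prefix -- VIOLATION

NO -- this is NOT a valid prefix code. C (0) is a prefix of G (01).


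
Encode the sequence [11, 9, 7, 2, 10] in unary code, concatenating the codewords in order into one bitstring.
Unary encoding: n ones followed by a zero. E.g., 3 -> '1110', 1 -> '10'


Encode each number as n ones followed by a terminating 0:
  11 -> 111111111110 (12 bits)
  9 -> 1111111110 (10 bits)
  7 -> 11111110 (8 bits)
  2 -> 110 (3 bits)
  10 -> 11111111110 (11 bits)
Total length = 12 + 10 + 8 + 3 + 11 = 44 bits.

Unary([11, 9, 7, 2, 10]) = 11111111111011111111101111111011011111111110 (44 bits)


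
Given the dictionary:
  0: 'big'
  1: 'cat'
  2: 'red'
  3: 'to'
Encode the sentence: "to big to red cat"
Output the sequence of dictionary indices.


Look up each word in the dictionary:
  'to' -> 3
  'big' -> 0
  'to' -> 3
  'red' -> 2
  'cat' -> 1

Encoded: [3, 0, 3, 2, 1]


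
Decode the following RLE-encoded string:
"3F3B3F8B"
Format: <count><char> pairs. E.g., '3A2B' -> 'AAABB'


Expanding each <count><char> pair:
  3F -> 'FFF'
  3B -> 'BBB'
  3F -> 'FFF'
  8B -> 'BBBBBBBB'

Decoded = FFFBBBFFFBBBBBBBB


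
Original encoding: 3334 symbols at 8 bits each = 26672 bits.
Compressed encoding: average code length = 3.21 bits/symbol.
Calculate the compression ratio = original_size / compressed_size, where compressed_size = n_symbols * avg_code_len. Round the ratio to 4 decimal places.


original_size = n_symbols * orig_bits = 3334 * 8 = 26672 bits
compressed_size = n_symbols * avg_code_len = 3334 * 3.21 = 10702.14 bits
ratio = original_size / compressed_size = 26672 / 10702.14 = 2.4922

Compression ratio = 2.4922


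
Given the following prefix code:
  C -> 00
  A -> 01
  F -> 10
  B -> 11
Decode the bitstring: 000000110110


Decoding step by step:
Bits 00 -> C
Bits 00 -> C
Bits 00 -> C
Bits 11 -> B
Bits 01 -> A
Bits 10 -> F


Decoded message: CCCBAF


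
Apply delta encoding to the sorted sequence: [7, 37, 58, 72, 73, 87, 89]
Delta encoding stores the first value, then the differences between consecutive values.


First value: 7
Deltas:
  37 - 7 = 30
  58 - 37 = 21
  72 - 58 = 14
  73 - 72 = 1
  87 - 73 = 14
  89 - 87 = 2


Delta encoded: [7, 30, 21, 14, 1, 14, 2]
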